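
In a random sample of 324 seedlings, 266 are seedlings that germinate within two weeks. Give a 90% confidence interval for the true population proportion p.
(0.786, 0.856)

Proportion CI:
p̂ = 266/324 = 0.82099
SE = √(p̂(1-p̂)/n) = √(0.82099 · 0.17901 / 324) = 0.02130

z* = 1.645
Margin = z* · SE = 1.645 · 0.02130 = 0.0350

CI: 0.82099 ± 0.0350 = (0.786, 0.856)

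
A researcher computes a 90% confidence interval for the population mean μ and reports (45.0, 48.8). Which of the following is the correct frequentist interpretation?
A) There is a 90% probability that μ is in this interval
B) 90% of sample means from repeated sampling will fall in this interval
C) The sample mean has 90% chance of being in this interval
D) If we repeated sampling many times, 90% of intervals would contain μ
D

A) Wrong — μ is fixed; the randomness lives in the interval, not in μ.
B) Wrong — coverage applies to intervals containing μ, not to future x̄ values.
C) Wrong — x̄ is observed and sits in the interval by construction.
D) Correct — this is the frequentist long-run coverage interpretation.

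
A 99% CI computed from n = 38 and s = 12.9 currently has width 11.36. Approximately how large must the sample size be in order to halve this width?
n ≈ 152

CI width ∝ 1/√n
To reduce width by factor 2, need √n to grow by 2 → need 2² = 4 times as many samples.

Current: n = 38, width = 11.36
New: n = 152, width ≈ 5.46

Width reduced by factor of 11.36/5.46 = 2.08.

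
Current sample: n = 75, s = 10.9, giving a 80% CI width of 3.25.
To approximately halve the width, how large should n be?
n ≈ 300

CI width ∝ 1/√n
To reduce width by factor 2, need √n to grow by 2 → need 2² = 4 times as many samples.

Current: n = 75, width = 3.25
New: n = 300, width ≈ 1.62

Width reduced by factor of 3.25/1.62 = 2.01.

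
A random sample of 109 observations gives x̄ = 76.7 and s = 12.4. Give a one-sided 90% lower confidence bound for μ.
μ ≥ 75.17

Lower bound (one-sided):
t* = 1.289 (one-sided for 90%)
Lower bound = x̄ - t* · s/√n = 76.7 - 1.289 · 12.4/√109 = 75.17

We are 90% confident that μ ≥ 75.17.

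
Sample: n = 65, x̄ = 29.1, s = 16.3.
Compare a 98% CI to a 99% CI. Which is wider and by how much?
99% CI is wider by 1.09

df = 64
98% CI: t* = 2.386, (24.28, 33.92), width = 2 · t* · s/√n = 9.65
99% CI: t* = 2.655, (23.73, 34.47), width = 2 · t* · s/√n = 10.74

The 99% CI is wider by 10.74 - 9.65 = 1.09.
Higher confidence requires a wider interval.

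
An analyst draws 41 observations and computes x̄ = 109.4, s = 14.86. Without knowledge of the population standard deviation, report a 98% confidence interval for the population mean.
(103.78, 115.02)

t-interval (σ unknown):
df = n - 1 = 40
t* = 2.423 for 98% confidence

Margin of error = t* · s/√n = 2.423 · 14.86/√41 = 5.62

CI: (103.78, 115.02)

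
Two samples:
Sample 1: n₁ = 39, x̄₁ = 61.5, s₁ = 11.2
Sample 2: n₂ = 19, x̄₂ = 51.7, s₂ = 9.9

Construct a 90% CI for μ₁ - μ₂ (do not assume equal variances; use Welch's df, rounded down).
(4.93, 14.67)

Difference: x̄₁ - x̄₂ = 9.80
SE = √(s₁²/n₁ + s₂²/n₂) = √(11.2²/39 + 9.9²/19) = 2.8939
df = 40.07 → 40 (Welch–Satterthwaite, rounded down)
t* = 1.684

CI: 9.80 ± 1.684 · 2.8939 = 9.80 ± 4.87 = (4.93, 14.67)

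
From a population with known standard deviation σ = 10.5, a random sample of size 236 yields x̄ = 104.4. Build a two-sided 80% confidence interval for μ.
(103.52, 105.28)

z-interval (σ known):
z* = 1.282 for 80% confidence

Margin of error = z* · σ/√n = 1.282 · 10.5/√236 = 0.88

CI: (104.4 - 0.88, 104.4 + 0.88) = (103.52, 105.28)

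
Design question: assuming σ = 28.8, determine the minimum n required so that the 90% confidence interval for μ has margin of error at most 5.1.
n ≥ 87

For margin E ≤ 5.1:
n ≥ (z* · σ / E)²
n ≥ (1.645 · 28.8 / 5.1)²
n ≥ 86.29

Minimum n = 87 (rounding up)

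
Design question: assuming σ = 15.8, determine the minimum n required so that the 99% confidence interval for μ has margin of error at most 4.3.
n ≥ 90

For margin E ≤ 4.3:
n ≥ (z* · σ / E)²
n ≥ (2.576 · 15.8 / 4.3)²
n ≥ 89.59

Minimum n = 90 (rounding up)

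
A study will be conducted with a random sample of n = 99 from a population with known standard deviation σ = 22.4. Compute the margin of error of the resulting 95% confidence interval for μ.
Margin of error = 4.41

Margin of error = z* · σ/√n
= 1.960 · 22.4/√99
= 1.960 · 22.4/9.9499
= 4.41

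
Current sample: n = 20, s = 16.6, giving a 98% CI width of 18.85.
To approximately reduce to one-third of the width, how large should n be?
n ≈ 180

CI width ∝ 1/√n
To reduce width by factor 3, need √n to grow by 3 → need 3² = 9 times as many samples.

Current: n = 20, width = 18.85
New: n = 180, width ≈ 5.81

Width reduced by factor of 18.85/5.81 = 3.24.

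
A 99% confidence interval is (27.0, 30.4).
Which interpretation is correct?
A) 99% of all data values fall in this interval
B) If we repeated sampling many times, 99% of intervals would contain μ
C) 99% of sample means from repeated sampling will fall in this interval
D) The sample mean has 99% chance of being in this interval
B

A) Wrong — a CI is about the parameter μ, not individual data values.
B) Correct — this is the frequentist long-run coverage interpretation.
C) Wrong — coverage applies to intervals containing μ, not to future x̄ values.
D) Wrong — x̄ is observed and sits in the interval by construction.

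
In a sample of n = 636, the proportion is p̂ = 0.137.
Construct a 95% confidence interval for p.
(0.110, 0.164)

Proportion CI:
SE = √(p̂(1-p̂)/n) = √(0.137 · 0.863 / 636) = 0.01363

z* = 1.960
Margin = z* · SE = 1.960 · 0.01363 = 0.0267

CI: 0.137 ± 0.0267 = (0.110, 0.164)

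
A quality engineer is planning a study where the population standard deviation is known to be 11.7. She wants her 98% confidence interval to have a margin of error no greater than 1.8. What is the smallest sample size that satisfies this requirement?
n ≥ 229

For margin E ≤ 1.8:
n ≥ (z* · σ / E)²
n ≥ (2.326 · 11.7 / 1.8)²
n ≥ 228.58

Minimum n = 229 (rounding up)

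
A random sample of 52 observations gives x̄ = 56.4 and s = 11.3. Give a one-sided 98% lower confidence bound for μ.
μ ≥ 53.10

Lower bound (one-sided):
t* = 2.108 (one-sided for 98%)
Lower bound = x̄ - t* · s/√n = 56.4 - 2.108 · 11.3/√52 = 53.10

We are 98% confident that μ ≥ 53.10.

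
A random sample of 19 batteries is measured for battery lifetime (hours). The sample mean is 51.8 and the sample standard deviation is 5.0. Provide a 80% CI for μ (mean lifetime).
(50.27, 53.33)

t-interval (σ unknown):
df = n - 1 = 18
t* = 1.330 for 80% confidence

Margin of error = t* · s/√n = 1.330 · 5.0/√19 = 1.53

CI: (50.27, 53.33)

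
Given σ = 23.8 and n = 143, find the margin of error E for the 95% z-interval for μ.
Margin of error = 3.90

Margin of error = z* · σ/√n
= 1.960 · 23.8/√143
= 1.960 · 23.8/11.9583
= 3.90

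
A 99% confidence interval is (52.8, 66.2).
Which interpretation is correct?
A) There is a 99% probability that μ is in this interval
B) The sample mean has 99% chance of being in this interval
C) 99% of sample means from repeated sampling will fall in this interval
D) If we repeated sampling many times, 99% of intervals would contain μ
D

A) Wrong — μ is fixed; the randomness lives in the interval, not in μ.
B) Wrong — x̄ is observed and sits in the interval by construction.
C) Wrong — coverage applies to intervals containing μ, not to future x̄ values.
D) Correct — this is the frequentist long-run coverage interpretation.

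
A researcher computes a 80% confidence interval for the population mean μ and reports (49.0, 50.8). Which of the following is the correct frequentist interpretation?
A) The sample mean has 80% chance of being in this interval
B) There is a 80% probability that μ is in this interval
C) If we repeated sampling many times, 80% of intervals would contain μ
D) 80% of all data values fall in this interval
C

A) Wrong — x̄ is observed and sits in the interval by construction.
B) Wrong — μ is fixed; the randomness lives in the interval, not in μ.
C) Correct — this is the frequentist long-run coverage interpretation.
D) Wrong — a CI is about the parameter μ, not individual data values.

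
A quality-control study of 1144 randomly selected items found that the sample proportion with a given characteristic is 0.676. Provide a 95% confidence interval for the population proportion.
(0.649, 0.703)

Proportion CI:
SE = √(p̂(1-p̂)/n) = √(0.676 · 0.324 / 1144) = 0.01384

z* = 1.960
Margin = z* · SE = 1.960 · 0.01384 = 0.0271

CI: 0.676 ± 0.0271 = (0.649, 0.703)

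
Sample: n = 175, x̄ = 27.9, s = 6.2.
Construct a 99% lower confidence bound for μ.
μ ≥ 26.80

Lower bound (one-sided):
t* = 2.348 (one-sided for 99%)
Lower bound = x̄ - t* · s/√n = 27.9 - 2.348 · 6.2/√175 = 26.80

We are 99% confident that μ ≥ 26.80.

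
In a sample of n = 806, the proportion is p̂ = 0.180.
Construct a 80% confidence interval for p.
(0.163, 0.197)

Proportion CI:
SE = √(p̂(1-p̂)/n) = √(0.180 · 0.820 / 806) = 0.01353

z* = 1.282
Margin = z* · SE = 1.282 · 0.01353 = 0.0173

CI: 0.180 ± 0.0173 = (0.163, 0.197)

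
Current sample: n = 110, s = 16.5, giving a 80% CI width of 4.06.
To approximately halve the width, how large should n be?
n ≈ 440

CI width ∝ 1/√n
To reduce width by factor 2, need √n to grow by 2 → need 2² = 4 times as many samples.

Current: n = 110, width = 4.06
New: n = 440, width ≈ 2.02

Width reduced by factor of 4.06/2.02 = 2.01.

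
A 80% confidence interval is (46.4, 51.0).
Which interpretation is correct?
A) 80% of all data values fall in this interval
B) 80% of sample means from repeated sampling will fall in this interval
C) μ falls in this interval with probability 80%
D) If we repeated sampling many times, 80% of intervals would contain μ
D

A) Wrong — a CI is about the parameter μ, not individual data values.
B) Wrong — coverage applies to intervals containing μ, not to future x̄ values.
C) Wrong — μ is fixed; the randomness lives in the interval, not in μ.
D) Correct — this is the frequentist long-run coverage interpretation.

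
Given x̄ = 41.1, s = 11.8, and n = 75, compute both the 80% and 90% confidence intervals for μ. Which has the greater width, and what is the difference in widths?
90% CI is wider by 1.02

df = 74
80% CI: t* = 1.293, (39.34, 42.86), width = 2 · t* · s/√n = 3.52
90% CI: t* = 1.666, (38.83, 43.37), width = 2 · t* · s/√n = 4.54

The 90% CI is wider by 4.54 - 3.52 = 1.02.
Higher confidence requires a wider interval.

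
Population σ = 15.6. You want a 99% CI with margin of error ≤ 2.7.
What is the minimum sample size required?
n ≥ 222

For margin E ≤ 2.7:
n ≥ (z* · σ / E)²
n ≥ (2.576 · 15.6 / 2.7)²
n ≥ 221.52

Minimum n = 222 (rounding up)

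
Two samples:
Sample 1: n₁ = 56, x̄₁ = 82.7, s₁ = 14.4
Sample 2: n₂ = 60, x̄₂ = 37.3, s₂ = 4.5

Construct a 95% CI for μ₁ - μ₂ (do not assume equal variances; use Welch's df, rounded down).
(41.38, 49.42)

Difference: x̄₁ - x̄₂ = 45.40
SE = √(s₁²/n₁ + s₂²/n₂) = √(14.4²/56 + 4.5²/60) = 2.0101
df = 64.98 → 64 (Welch–Satterthwaite, rounded down)
t* = 1.998

CI: 45.40 ± 1.998 · 2.0101 = 45.40 ± 4.02 = (41.38, 49.42)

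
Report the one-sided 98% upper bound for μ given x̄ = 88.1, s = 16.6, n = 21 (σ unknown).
μ ≤ 96.06

Upper bound (one-sided):
t* = 2.197 (one-sided for 98%)
Upper bound = x̄ + t* · s/√n = 88.1 + 2.197 · 16.6/√21 = 96.06

We are 98% confident that μ ≤ 96.06.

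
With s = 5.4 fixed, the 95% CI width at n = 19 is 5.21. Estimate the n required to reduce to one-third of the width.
n ≈ 171

CI width ∝ 1/√n
To reduce width by factor 3, need √n to grow by 3 → need 3² = 9 times as many samples.

Current: n = 19, width = 5.21
New: n = 171, width ≈ 1.63

Width reduced by factor of 5.21/1.63 = 3.20.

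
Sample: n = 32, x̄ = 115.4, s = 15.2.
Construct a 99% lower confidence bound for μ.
μ ≥ 108.81

Lower bound (one-sided):
t* = 2.453 (one-sided for 99%)
Lower bound = x̄ - t* · s/√n = 115.4 - 2.453 · 15.2/√32 = 108.81

We are 99% confident that μ ≥ 108.81.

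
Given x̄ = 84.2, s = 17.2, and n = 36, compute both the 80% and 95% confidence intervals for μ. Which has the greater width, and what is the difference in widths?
95% CI is wider by 4.15

df = 35
80% CI: t* = 1.306, (80.46, 87.94), width = 2 · t* · s/√n = 7.49
95% CI: t* = 2.030, (78.38, 90.02), width = 2 · t* · s/√n = 11.64

The 95% CI is wider by 11.64 - 7.49 = 4.15.
Higher confidence requires a wider interval.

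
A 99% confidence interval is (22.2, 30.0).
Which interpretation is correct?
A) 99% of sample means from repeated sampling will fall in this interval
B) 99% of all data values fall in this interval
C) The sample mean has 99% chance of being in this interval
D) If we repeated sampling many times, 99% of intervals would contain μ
D

A) Wrong — coverage applies to intervals containing μ, not to future x̄ values.
B) Wrong — a CI is about the parameter μ, not individual data values.
C) Wrong — x̄ is observed and sits in the interval by construction.
D) Correct — this is the frequentist long-run coverage interpretation.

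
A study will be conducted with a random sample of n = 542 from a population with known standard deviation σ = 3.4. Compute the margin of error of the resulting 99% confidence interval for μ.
Margin of error = 0.38

Margin of error = z* · σ/√n
= 2.576 · 3.4/√542
= 2.576 · 3.4/23.2809
= 0.38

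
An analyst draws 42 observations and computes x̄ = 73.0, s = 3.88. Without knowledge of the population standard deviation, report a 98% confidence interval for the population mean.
(71.55, 74.45)

t-interval (σ unknown):
df = n - 1 = 41
t* = 2.421 for 98% confidence

Margin of error = t* · s/√n = 2.421 · 3.88/√42 = 1.45

CI: (71.55, 74.45)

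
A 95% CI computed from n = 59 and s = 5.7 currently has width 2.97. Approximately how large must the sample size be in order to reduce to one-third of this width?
n ≈ 531

CI width ∝ 1/√n
To reduce width by factor 3, need √n to grow by 3 → need 3² = 9 times as many samples.

Current: n = 59, width = 2.97
New: n = 531, width ≈ 0.97

Width reduced by factor of 2.97/0.97 = 3.06.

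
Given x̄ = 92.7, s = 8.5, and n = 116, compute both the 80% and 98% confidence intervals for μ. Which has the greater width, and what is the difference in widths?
98% CI is wider by 1.69

df = 115
80% CI: t* = 1.289, (91.68, 93.72), width = 2 · t* · s/√n = 2.03
98% CI: t* = 2.359, (90.84, 94.56), width = 2 · t* · s/√n = 3.72

The 98% CI is wider by 3.72 - 2.03 = 1.69.
Higher confidence requires a wider interval.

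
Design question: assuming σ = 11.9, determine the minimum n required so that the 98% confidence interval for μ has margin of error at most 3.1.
n ≥ 80

For margin E ≤ 3.1:
n ≥ (z* · σ / E)²
n ≥ (2.326 · 11.9 / 3.1)²
n ≥ 79.72

Minimum n = 80 (rounding up)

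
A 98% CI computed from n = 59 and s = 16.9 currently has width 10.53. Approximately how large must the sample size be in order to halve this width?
n ≈ 236

CI width ∝ 1/√n
To reduce width by factor 2, need √n to grow by 2 → need 2² = 4 times as many samples.

Current: n = 59, width = 10.53
New: n = 236, width ≈ 5.15

Width reduced by factor of 10.53/5.15 = 2.04.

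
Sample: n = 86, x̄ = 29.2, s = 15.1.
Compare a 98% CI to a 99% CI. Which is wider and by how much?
99% CI is wider by 0.86

df = 85
98% CI: t* = 2.371, (25.34, 33.06), width = 2 · t* · s/√n = 7.72
99% CI: t* = 2.635, (24.91, 33.49), width = 2 · t* · s/√n = 8.58

The 99% CI is wider by 8.58 - 7.72 = 0.86.
Higher confidence requires a wider interval.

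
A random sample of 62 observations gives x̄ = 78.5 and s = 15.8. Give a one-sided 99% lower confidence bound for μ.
μ ≥ 73.71

Lower bound (one-sided):
t* = 2.389 (one-sided for 99%)
Lower bound = x̄ - t* · s/√n = 78.5 - 2.389 · 15.8/√62 = 73.71

We are 99% confident that μ ≥ 73.71.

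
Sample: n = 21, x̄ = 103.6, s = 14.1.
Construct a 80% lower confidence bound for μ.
μ ≥ 100.95

Lower bound (one-sided):
t* = 0.860 (one-sided for 80%)
Lower bound = x̄ - t* · s/√n = 103.6 - 0.860 · 14.1/√21 = 100.95

We are 80% confident that μ ≥ 100.95.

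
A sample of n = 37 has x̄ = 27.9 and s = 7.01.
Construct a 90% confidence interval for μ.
(25.95, 29.85)

t-interval (σ unknown):
df = n - 1 = 36
t* = 1.688 for 90% confidence

Margin of error = t* · s/√n = 1.688 · 7.01/√37 = 1.95

CI: (25.95, 29.85)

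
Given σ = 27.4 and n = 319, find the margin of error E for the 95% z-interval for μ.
Margin of error = 3.01

Margin of error = z* · σ/√n
= 1.960 · 27.4/√319
= 1.960 · 27.4/17.8606
= 3.01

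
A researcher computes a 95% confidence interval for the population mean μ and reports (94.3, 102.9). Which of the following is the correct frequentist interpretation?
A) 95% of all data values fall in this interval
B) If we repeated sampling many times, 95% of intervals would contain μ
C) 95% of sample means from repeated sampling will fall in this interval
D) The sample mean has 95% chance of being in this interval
B

A) Wrong — a CI is about the parameter μ, not individual data values.
B) Correct — this is the frequentist long-run coverage interpretation.
C) Wrong — coverage applies to intervals containing μ, not to future x̄ values.
D) Wrong — x̄ is observed and sits in the interval by construction.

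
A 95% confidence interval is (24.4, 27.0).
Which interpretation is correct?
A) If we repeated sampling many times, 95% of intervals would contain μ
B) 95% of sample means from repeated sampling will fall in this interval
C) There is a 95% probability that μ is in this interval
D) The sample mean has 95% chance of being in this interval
A

A) Correct — this is the frequentist long-run coverage interpretation.
B) Wrong — coverage applies to intervals containing μ, not to future x̄ values.
C) Wrong — μ is fixed; the randomness lives in the interval, not in μ.
D) Wrong — x̄ is observed and sits in the interval by construction.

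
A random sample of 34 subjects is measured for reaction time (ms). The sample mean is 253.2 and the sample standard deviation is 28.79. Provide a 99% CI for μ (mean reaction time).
(239.71, 266.69)

t-interval (σ unknown):
df = n - 1 = 33
t* = 2.733 for 99% confidence

Margin of error = t* · s/√n = 2.733 · 28.79/√34 = 13.49

CI: (239.71, 266.69)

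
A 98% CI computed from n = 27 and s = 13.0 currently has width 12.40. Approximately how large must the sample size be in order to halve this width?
n ≈ 108

CI width ∝ 1/√n
To reduce width by factor 2, need √n to grow by 2 → need 2² = 4 times as many samples.

Current: n = 27, width = 12.40
New: n = 108, width ≈ 5.91

Width reduced by factor of 12.40/5.91 = 2.10.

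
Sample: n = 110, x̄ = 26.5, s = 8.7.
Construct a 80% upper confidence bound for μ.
μ ≤ 27.20

Upper bound (one-sided):
t* = 0.845 (one-sided for 80%)
Upper bound = x̄ + t* · s/√n = 26.5 + 0.845 · 8.7/√110 = 27.20

We are 80% confident that μ ≤ 27.20.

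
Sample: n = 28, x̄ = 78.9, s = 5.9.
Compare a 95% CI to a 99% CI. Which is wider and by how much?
99% CI is wider by 1.60

df = 27
95% CI: t* = 2.052, (76.61, 81.19), width = 2 · t* · s/√n = 4.58
99% CI: t* = 2.771, (75.81, 81.99), width = 2 · t* · s/√n = 6.18

The 99% CI is wider by 6.18 - 4.58 = 1.60.
Higher confidence requires a wider interval.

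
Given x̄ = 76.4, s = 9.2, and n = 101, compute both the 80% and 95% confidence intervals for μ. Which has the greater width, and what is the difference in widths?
95% CI is wider by 1.27

df = 100
80% CI: t* = 1.290, (75.22, 77.58), width = 2 · t* · s/√n = 2.36
95% CI: t* = 1.984, (74.58, 78.22), width = 2 · t* · s/√n = 3.63

The 95% CI is wider by 3.63 - 2.36 = 1.27.
Higher confidence requires a wider interval.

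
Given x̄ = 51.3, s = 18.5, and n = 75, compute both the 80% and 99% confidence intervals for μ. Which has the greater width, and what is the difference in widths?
99% CI is wider by 5.78

df = 74
80% CI: t* = 1.293, (48.54, 54.06), width = 2 · t* · s/√n = 5.52
99% CI: t* = 2.644, (45.65, 56.95), width = 2 · t* · s/√n = 11.30

The 99% CI is wider by 11.30 - 5.52 = 5.78.
Higher confidence requires a wider interval.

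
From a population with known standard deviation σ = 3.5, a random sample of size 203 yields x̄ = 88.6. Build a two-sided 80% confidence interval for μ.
(88.29, 88.91)

z-interval (σ known):
z* = 1.282 for 80% confidence

Margin of error = z* · σ/√n = 1.282 · 3.5/√203 = 0.31

CI: (88.6 - 0.31, 88.6 + 0.31) = (88.29, 88.91)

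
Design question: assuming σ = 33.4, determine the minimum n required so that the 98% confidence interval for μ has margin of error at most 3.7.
n ≥ 441

For margin E ≤ 3.7:
n ≥ (z* · σ / E)²
n ≥ (2.326 · 33.4 / 3.7)²
n ≥ 440.87

Minimum n = 441 (rounding up)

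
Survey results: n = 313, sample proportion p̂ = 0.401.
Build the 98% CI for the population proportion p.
(0.337, 0.465)

Proportion CI:
SE = √(p̂(1-p̂)/n) = √(0.401 · 0.599 / 313) = 0.02770

z* = 2.326
Margin = z* · SE = 2.326 · 0.02770 = 0.0644

CI: 0.401 ± 0.0644 = (0.337, 0.465)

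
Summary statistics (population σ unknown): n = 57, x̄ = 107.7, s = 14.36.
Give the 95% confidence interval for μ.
(103.89, 111.51)

t-interval (σ unknown):
df = n - 1 = 56
t* = 2.003 for 95% confidence

Margin of error = t* · s/√n = 2.003 · 14.36/√57 = 3.81

CI: (103.89, 111.51)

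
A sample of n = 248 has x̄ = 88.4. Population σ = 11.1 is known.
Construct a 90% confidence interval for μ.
(87.24, 89.56)

z-interval (σ known):
z* = 1.645 for 90% confidence

Margin of error = z* · σ/√n = 1.645 · 11.1/√248 = 1.16

CI: (88.4 - 1.16, 88.4 + 1.16) = (87.24, 89.56)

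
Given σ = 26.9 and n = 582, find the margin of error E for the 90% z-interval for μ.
Margin of error = 1.83

Margin of error = z* · σ/√n
= 1.645 · 26.9/√582
= 1.645 · 26.9/24.1247
= 1.83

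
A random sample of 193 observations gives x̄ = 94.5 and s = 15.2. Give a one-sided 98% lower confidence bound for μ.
μ ≥ 92.24

Lower bound (one-sided):
t* = 2.068 (one-sided for 98%)
Lower bound = x̄ - t* · s/√n = 94.5 - 2.068 · 15.2/√193 = 92.24

We are 98% confident that μ ≥ 92.24.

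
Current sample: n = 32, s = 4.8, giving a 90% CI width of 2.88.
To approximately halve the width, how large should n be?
n ≈ 128

CI width ∝ 1/√n
To reduce width by factor 2, need √n to grow by 2 → need 2² = 4 times as many samples.

Current: n = 32, width = 2.88
New: n = 128, width ≈ 1.41

Width reduced by factor of 2.88/1.41 = 2.04.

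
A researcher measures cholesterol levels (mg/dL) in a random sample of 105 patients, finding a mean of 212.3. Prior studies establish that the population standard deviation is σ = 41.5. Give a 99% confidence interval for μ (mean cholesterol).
(201.87, 222.73)

z-interval (σ known):
z* = 2.576 for 99% confidence

Margin of error = z* · σ/√n = 2.576 · 41.5/√105 = 10.43

CI: (212.3 - 10.43, 212.3 + 10.43) = (201.87, 222.73)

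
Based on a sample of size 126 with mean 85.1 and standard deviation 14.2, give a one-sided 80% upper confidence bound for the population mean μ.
μ ≤ 86.17

Upper bound (one-sided):
t* = 0.845 (one-sided for 80%)
Upper bound = x̄ + t* · s/√n = 85.1 + 0.845 · 14.2/√126 = 86.17

We are 80% confident that μ ≤ 86.17.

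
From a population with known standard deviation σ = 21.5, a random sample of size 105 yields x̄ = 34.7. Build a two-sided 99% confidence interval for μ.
(29.30, 40.10)

z-interval (σ known):
z* = 2.576 for 99% confidence

Margin of error = z* · σ/√n = 2.576 · 21.5/√105 = 5.40

CI: (34.7 - 5.40, 34.7 + 5.40) = (29.30, 40.10)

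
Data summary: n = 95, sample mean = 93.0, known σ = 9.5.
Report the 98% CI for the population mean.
(90.73, 95.27)

z-interval (σ known):
z* = 2.326 for 98% confidence

Margin of error = z* · σ/√n = 2.326 · 9.5/√95 = 2.27

CI: (93.0 - 2.27, 93.0 + 2.27) = (90.73, 95.27)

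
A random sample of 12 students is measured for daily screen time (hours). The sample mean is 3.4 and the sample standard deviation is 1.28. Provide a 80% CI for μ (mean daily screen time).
(2.90, 3.90)

t-interval (σ unknown):
df = n - 1 = 11
t* = 1.363 for 80% confidence

Margin of error = t* · s/√n = 1.363 · 1.28/√12 = 0.50

CI: (2.90, 3.90)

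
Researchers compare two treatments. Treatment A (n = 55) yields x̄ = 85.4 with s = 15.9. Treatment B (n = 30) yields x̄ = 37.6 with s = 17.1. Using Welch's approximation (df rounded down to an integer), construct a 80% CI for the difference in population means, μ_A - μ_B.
(42.89, 52.71)

Difference: x̄₁ - x̄₂ = 47.80
SE = √(s₁²/n₁ + s₂²/n₂) = √(15.9²/55 + 17.1²/30) = 3.7873
df = 56.10 → 56 (Welch–Satterthwaite, rounded down)
t* = 1.297

CI: 47.80 ± 1.297 · 3.7873 = 47.80 ± 4.91 = (42.89, 52.71)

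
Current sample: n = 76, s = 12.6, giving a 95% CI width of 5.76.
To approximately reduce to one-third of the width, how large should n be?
n ≈ 684

CI width ∝ 1/√n
To reduce width by factor 3, need √n to grow by 3 → need 3² = 9 times as many samples.

Current: n = 76, width = 5.76
New: n = 684, width ≈ 1.89

Width reduced by factor of 5.76/1.89 = 3.05.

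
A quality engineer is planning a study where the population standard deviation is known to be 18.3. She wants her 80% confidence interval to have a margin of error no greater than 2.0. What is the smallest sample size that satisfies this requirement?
n ≥ 138

For margin E ≤ 2.0:
n ≥ (z* · σ / E)²
n ≥ (1.282 · 18.3 / 2.0)²
n ≥ 137.60

Minimum n = 138 (rounding up)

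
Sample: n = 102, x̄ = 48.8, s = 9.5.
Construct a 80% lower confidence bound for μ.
μ ≥ 48.01

Lower bound (one-sided):
t* = 0.845 (one-sided for 80%)
Lower bound = x̄ - t* · s/√n = 48.8 - 0.845 · 9.5/√102 = 48.01

We are 80% confident that μ ≥ 48.01.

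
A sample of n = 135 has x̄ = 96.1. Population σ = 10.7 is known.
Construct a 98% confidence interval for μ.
(93.96, 98.24)

z-interval (σ known):
z* = 2.326 for 98% confidence

Margin of error = z* · σ/√n = 2.326 · 10.7/√135 = 2.14

CI: (96.1 - 2.14, 96.1 + 2.14) = (93.96, 98.24)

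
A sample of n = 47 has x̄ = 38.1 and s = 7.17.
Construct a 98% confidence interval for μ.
(35.58, 40.62)

t-interval (σ unknown):
df = n - 1 = 46
t* = 2.410 for 98% confidence

Margin of error = t* · s/√n = 2.410 · 7.17/√47 = 2.52

CI: (35.58, 40.62)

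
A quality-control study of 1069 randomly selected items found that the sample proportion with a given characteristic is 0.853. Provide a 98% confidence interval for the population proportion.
(0.828, 0.878)

Proportion CI:
SE = √(p̂(1-p̂)/n) = √(0.853 · 0.147 / 1069) = 0.01083

z* = 2.326
Margin = z* · SE = 2.326 · 0.01083 = 0.0252

CI: 0.853 ± 0.0252 = (0.828, 0.878)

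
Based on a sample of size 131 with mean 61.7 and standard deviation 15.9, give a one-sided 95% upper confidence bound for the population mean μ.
μ ≤ 64.00

Upper bound (one-sided):
t* = 1.657 (one-sided for 95%)
Upper bound = x̄ + t* · s/√n = 61.7 + 1.657 · 15.9/√131 = 64.00

We are 95% confident that μ ≤ 64.00.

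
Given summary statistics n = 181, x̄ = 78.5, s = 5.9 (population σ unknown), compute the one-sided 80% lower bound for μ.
μ ≥ 78.13

Lower bound (one-sided):
t* = 0.844 (one-sided for 80%)
Lower bound = x̄ - t* · s/√n = 78.5 - 0.844 · 5.9/√181 = 78.13

We are 80% confident that μ ≥ 78.13.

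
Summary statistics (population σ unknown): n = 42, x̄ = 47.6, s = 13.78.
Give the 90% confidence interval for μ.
(44.02, 51.18)

t-interval (σ unknown):
df = n - 1 = 41
t* = 1.683 for 90% confidence

Margin of error = t* · s/√n = 1.683 · 13.78/√42 = 3.58

CI: (44.02, 51.18)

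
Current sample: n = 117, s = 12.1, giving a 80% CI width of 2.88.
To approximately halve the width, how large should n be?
n ≈ 468

CI width ∝ 1/√n
To reduce width by factor 2, need √n to grow by 2 → need 2² = 4 times as many samples.

Current: n = 117, width = 2.88
New: n = 468, width ≈ 1.44

Width reduced by factor of 2.88/1.44 = 2.00.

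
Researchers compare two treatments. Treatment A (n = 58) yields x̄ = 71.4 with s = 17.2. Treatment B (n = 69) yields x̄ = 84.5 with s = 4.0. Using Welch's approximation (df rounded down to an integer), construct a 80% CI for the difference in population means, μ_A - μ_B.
(-16.09, -10.11)

Difference: x̄₁ - x̄₂ = -13.10
SE = √(s₁²/n₁ + s₂²/n₂) = √(17.2²/58 + 4.0²/69) = 2.3092
df = 62.19 → 62 (Welch–Satterthwaite, rounded down)
t* = 1.295

CI: -13.10 ± 1.295 · 2.3092 = -13.10 ± 2.99 = (-16.09, -10.11)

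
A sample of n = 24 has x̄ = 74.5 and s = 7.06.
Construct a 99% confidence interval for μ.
(70.45, 78.55)

t-interval (σ unknown):
df = n - 1 = 23
t* = 2.807 for 99% confidence

Margin of error = t* · s/√n = 2.807 · 7.06/√24 = 4.05

CI: (70.45, 78.55)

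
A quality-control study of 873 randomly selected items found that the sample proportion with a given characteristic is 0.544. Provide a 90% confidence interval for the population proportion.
(0.516, 0.572)

Proportion CI:
SE = √(p̂(1-p̂)/n) = √(0.544 · 0.456 / 873) = 0.01686

z* = 1.645
Margin = z* · SE = 1.645 · 0.01686 = 0.0277

CI: 0.544 ± 0.0277 = (0.516, 0.572)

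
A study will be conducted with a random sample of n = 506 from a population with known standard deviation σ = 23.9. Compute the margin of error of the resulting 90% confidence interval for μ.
Margin of error = 1.75

Margin of error = z* · σ/√n
= 1.645 · 23.9/√506
= 1.645 · 23.9/22.4944
= 1.75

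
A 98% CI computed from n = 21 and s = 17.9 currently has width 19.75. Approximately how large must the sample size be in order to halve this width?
n ≈ 84

CI width ∝ 1/√n
To reduce width by factor 2, need √n to grow by 2 → need 2² = 4 times as many samples.

Current: n = 21, width = 19.75
New: n = 84, width ≈ 9.27

Width reduced by factor of 19.75/9.27 = 2.13.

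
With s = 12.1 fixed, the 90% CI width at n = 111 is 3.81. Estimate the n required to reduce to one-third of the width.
n ≈ 999

CI width ∝ 1/√n
To reduce width by factor 3, need √n to grow by 3 → need 3² = 9 times as many samples.

Current: n = 111, width = 3.81
New: n = 999, width ≈ 1.26

Width reduced by factor of 3.81/1.26 = 3.02.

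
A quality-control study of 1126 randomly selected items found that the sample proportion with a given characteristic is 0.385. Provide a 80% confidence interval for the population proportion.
(0.366, 0.404)

Proportion CI:
SE = √(p̂(1-p̂)/n) = √(0.385 · 0.615 / 1126) = 0.01450

z* = 1.282
Margin = z* · SE = 1.282 · 0.01450 = 0.0186

CI: 0.385 ± 0.0186 = (0.366, 0.404)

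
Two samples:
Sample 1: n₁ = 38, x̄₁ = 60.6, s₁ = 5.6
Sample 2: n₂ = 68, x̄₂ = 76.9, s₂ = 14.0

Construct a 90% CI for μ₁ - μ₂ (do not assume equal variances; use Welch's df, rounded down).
(-19.50, -13.10)

Difference: x̄₁ - x̄₂ = -16.30
SE = √(s₁²/n₁ + s₂²/n₂) = √(5.6²/38 + 14.0²/68) = 1.9255
df = 96.53 → 96 (Welch–Satterthwaite, rounded down)
t* = 1.661

CI: -16.30 ± 1.661 · 1.9255 = -16.30 ± 3.20 = (-19.50, -13.10)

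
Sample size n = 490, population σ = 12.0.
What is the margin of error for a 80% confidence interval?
Margin of error = 0.69

Margin of error = z* · σ/√n
= 1.282 · 12.0/√490
= 1.282 · 12.0/22.1359
= 0.69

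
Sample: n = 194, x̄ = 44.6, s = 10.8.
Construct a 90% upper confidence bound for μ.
μ ≤ 45.60

Upper bound (one-sided):
t* = 1.286 (one-sided for 90%)
Upper bound = x̄ + t* · s/√n = 44.6 + 1.286 · 10.8/√194 = 45.60

We are 90% confident that μ ≤ 45.60.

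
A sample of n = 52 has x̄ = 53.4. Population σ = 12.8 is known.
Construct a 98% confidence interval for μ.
(49.27, 57.53)

z-interval (σ known):
z* = 2.326 for 98% confidence

Margin of error = z* · σ/√n = 2.326 · 12.8/√52 = 4.13

CI: (53.4 - 4.13, 53.4 + 4.13) = (49.27, 57.53)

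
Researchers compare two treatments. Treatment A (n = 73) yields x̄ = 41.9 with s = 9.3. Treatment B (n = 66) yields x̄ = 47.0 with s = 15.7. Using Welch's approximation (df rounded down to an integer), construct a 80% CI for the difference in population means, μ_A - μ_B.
(-7.96, -2.24)

Difference: x̄₁ - x̄₂ = -5.10
SE = √(s₁²/n₁ + s₂²/n₂) = √(9.3²/73 + 15.7²/66) = 2.2180
df = 103.39 → 103 (Welch–Satterthwaite, rounded down)
t* = 1.290

CI: -5.10 ± 1.290 · 2.2180 = -5.10 ± 2.86 = (-7.96, -2.24)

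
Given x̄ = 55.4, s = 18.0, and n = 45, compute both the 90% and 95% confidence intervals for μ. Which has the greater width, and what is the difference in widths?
95% CI is wider by 1.79

df = 44
90% CI: t* = 1.680, (50.89, 59.91), width = 2 · t* · s/√n = 9.02
95% CI: t* = 2.015, (49.99, 60.81), width = 2 · t* · s/√n = 10.81

The 95% CI is wider by 10.81 - 9.02 = 1.79.
Higher confidence requires a wider interval.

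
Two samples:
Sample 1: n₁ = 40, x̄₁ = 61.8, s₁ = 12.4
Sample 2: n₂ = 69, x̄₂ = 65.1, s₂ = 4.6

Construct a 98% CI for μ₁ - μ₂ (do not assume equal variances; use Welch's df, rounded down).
(-8.21, 1.61)

Difference: x̄₁ - x̄₂ = -3.30
SE = √(s₁²/n₁ + s₂²/n₂) = √(12.4²/40 + 4.6²/69) = 2.0373
df = 45.31 → 45 (Welch–Satterthwaite, rounded down)
t* = 2.412

CI: -3.30 ± 2.412 · 2.0373 = -3.30 ± 4.91 = (-8.21, 1.61)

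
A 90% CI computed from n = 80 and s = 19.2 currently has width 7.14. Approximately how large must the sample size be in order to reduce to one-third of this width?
n ≈ 720

CI width ∝ 1/√n
To reduce width by factor 3, need √n to grow by 3 → need 3² = 9 times as many samples.

Current: n = 80, width = 7.14
New: n = 720, width ≈ 2.36

Width reduced by factor of 7.14/2.36 = 3.03.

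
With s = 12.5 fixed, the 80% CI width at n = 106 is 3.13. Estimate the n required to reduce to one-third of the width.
n ≈ 954

CI width ∝ 1/√n
To reduce width by factor 3, need √n to grow by 3 → need 3² = 9 times as many samples.

Current: n = 106, width = 3.13
New: n = 954, width ≈ 1.04

Width reduced by factor of 3.13/1.04 = 3.01.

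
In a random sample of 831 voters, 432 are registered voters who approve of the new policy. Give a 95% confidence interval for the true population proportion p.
(0.486, 0.554)

Proportion CI:
p̂ = 432/831 = 0.51986
SE = √(p̂(1-p̂)/n) = √(0.51986 · 0.48014 / 831) = 0.01733

z* = 1.960
Margin = z* · SE = 1.960 · 0.01733 = 0.0340

CI: 0.51986 ± 0.0340 = (0.486, 0.554)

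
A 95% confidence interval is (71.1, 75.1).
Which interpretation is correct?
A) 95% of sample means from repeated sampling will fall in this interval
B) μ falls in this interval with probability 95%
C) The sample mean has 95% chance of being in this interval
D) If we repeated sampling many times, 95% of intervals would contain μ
D

A) Wrong — coverage applies to intervals containing μ, not to future x̄ values.
B) Wrong — μ is fixed; the randomness lives in the interval, not in μ.
C) Wrong — x̄ is observed and sits in the interval by construction.
D) Correct — this is the frequentist long-run coverage interpretation.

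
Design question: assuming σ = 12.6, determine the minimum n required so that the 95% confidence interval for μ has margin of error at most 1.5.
n ≥ 272

For margin E ≤ 1.5:
n ≥ (z* · σ / E)²
n ≥ (1.960 · 12.6 / 1.5)²
n ≥ 271.06

Minimum n = 272 (rounding up)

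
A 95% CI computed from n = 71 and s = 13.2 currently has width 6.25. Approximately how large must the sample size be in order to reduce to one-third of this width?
n ≈ 639

CI width ∝ 1/√n
To reduce width by factor 3, need √n to grow by 3 → need 3² = 9 times as many samples.

Current: n = 71, width = 6.25
New: n = 639, width ≈ 2.05

Width reduced by factor of 6.25/2.05 = 3.05.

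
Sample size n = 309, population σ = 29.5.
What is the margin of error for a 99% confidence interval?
Margin of error = 4.32

Margin of error = z* · σ/√n
= 2.576 · 29.5/√309
= 2.576 · 29.5/17.5784
= 4.32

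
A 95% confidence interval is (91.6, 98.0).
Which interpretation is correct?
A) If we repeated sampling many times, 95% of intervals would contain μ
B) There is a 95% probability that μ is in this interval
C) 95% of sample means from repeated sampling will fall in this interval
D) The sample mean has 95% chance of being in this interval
A

A) Correct — this is the frequentist long-run coverage interpretation.
B) Wrong — μ is fixed; the randomness lives in the interval, not in μ.
C) Wrong — coverage applies to intervals containing μ, not to future x̄ values.
D) Wrong — x̄ is observed and sits in the interval by construction.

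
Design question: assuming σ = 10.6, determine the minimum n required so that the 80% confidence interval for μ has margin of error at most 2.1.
n ≥ 42

For margin E ≤ 2.1:
n ≥ (z* · σ / E)²
n ≥ (1.282 · 10.6 / 2.1)²
n ≥ 41.87

Minimum n = 42 (rounding up)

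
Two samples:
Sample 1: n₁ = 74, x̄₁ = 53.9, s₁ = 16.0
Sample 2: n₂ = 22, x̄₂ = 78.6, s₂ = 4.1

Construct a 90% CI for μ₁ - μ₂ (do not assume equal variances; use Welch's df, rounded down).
(-28.11, -21.29)

Difference: x̄₁ - x̄₂ = -24.70
SE = √(s₁²/n₁ + s₂²/n₂) = √(16.0²/74 + 4.1²/22) = 2.0551
df = 93.03 → 93 (Welch–Satterthwaite, rounded down)
t* = 1.661

CI: -24.70 ± 1.661 · 2.0551 = -24.70 ± 3.41 = (-28.11, -21.29)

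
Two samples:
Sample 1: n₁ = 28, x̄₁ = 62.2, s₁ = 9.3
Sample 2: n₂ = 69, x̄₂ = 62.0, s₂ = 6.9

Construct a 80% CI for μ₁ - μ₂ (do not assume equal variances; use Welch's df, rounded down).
(-2.33, 2.73)

Difference: x̄₁ - x̄₂ = 0.20
SE = √(s₁²/n₁ + s₂²/n₂) = √(9.3²/28 + 6.9²/69) = 1.9439
df = 39.62 → 39 (Welch–Satterthwaite, rounded down)
t* = 1.304

CI: 0.20 ± 1.304 · 1.9439 = 0.20 ± 2.53 = (-2.33, 2.73)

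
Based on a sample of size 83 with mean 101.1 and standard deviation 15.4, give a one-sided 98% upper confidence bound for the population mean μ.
μ ≤ 104.63

Upper bound (one-sided):
t* = 2.087 (one-sided for 98%)
Upper bound = x̄ + t* · s/√n = 101.1 + 2.087 · 15.4/√83 = 104.63

We are 98% confident that μ ≤ 104.63.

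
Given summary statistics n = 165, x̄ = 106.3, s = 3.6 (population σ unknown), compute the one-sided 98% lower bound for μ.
μ ≥ 105.72

Lower bound (one-sided):
t* = 2.070 (one-sided for 98%)
Lower bound = x̄ - t* · s/√n = 106.3 - 2.070 · 3.6/√165 = 105.72

We are 98% confident that μ ≥ 105.72.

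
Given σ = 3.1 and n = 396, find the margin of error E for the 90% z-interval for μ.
Margin of error = 0.26

Margin of error = z* · σ/√n
= 1.645 · 3.1/√396
= 1.645 · 3.1/19.8997
= 0.26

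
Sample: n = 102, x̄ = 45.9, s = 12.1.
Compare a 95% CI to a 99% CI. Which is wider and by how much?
99% CI is wider by 1.54

df = 101
95% CI: t* = 1.984, (43.52, 48.28), width = 2 · t* · s/√n = 4.75
99% CI: t* = 2.625, (42.76, 49.04), width = 2 · t* · s/√n = 6.29

The 99% CI is wider by 6.29 - 4.75 = 1.54.
Higher confidence requires a wider interval.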